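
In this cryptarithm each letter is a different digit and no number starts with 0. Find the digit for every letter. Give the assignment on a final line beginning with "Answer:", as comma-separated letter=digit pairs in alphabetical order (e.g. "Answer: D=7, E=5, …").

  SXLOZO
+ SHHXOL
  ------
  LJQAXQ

Step 1. [col 1: O + L ≡ Q (mod 10)] L=6 is one option consistent with column 1 (O + L ≡ Q (mod 10), carry-in 0) — take it. So L=6.
Step 2. [col 1: O + L ≡ Q (mod 10)] several values work for O in column 1 (O + L ≡ Q (mod 10), carry-in 0); try O=8. So O=8.
Step 3. [col 1: O + L ≡ Q (mod 10)] from column 1 (O=8, L=6, carry-in 0, digits 6,8 already taken and all letters distinct): Q must equal 4. So Q=4.
Step 4. [col 2: Z + O ≡ X (mod 10)] column 2 (Z + O ≡ X (mod 10), carry-in 1) doesn't pin Z yet; pick Z=2 and continue. So Z=2.
Step 5. [col 2: Z + O ≡ X (mod 10)] from column 2 (Z=2, O=8, carry-in 1, digits 2,4,6,8 already taken and all letters distinct): X must equal 1 ⇒ X=1.
Step 6. [col 3: O + X ≡ A (mod 10)] from column 3 (O=8, X=1, carry-in 1, digits 1,2,4,6,8 already taken and all letters distinct): A must equal 0. So A=0.
Step 7. [col 4: L + H ≡ Q (mod 10)] column 4 reads L+H+carry(1)=Q with L=6, Q=4; with digits 0,1,2,4,6,8 already taken and all letters distinct, the only value for H is 7, so H=7.
Step 8. [col 5: X + H ≡ J (mod 10)] column 5 reads X+H+carry(1)=J with X=1, H=7; with digits 0,1,2,4,6,7,8 already taken and all letters distinct, the only value for J is 9 ⇒ J=9.
Step 9. [col 6: S + S ≡ L (mod 10)] column 6: given L=6, carry-in 0, and digits 0,1,2,4,6,7,8,9 already taken and all letters distinct, S+S≡L (mod 10) forces S=3, so S=3.

Answer: A=0, H=7, J=9, L=6, O=8, Q=4, S=3, X=1, Z=2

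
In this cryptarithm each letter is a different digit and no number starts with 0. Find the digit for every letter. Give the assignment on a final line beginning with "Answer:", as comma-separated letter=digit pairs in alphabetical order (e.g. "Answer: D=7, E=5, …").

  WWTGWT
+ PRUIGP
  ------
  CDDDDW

Step 1. [col 1: T + P ≡ W (mod 10)] no forcing yet in column 1 (carry-in 0); T=3 is free and consistent — try it ⇒ T=3.
Step 2. [col 1: T + P ≡ W (mod 10)] no forcing yet in column 1 (carry-in 0); P=8 is free and consistent — try it ⇒ P=8.
Step 3. [col 1: T + P ≡ W (mod 10)] from column 1 (T=3, P=8, carry-in 0, digits 3,8 already taken and all letters distinct): W must equal 1, so W=1.
Step 4. [col 2: W + G ≡ D (mod 10)] G=5 is one option consistent with column 2 (W + G ≡ D (mod 10), carry-in 1) — take it, so G=5.
Step 5. [col 2: W + G ≡ D (mod 10)] in column 2 we have W+G≡D with carry-in 1; given W=1, G=5 and digits 1,3,5,8 already taken and all letters distinct, that pins D to 7 ⇒ D=7.
Step 6. [col 3: G + I ≡ D (mod 10)] in column 3 we have G+I≡D with carry-in 0; given G=5, D=7 and digits 1,3,5,7,8 already taken and all letters distinct, that pins I to 2, so I=2.
Step 7. [col 4: T + U ≡ D (mod 10)] column 4 reads T+U+carry(0)=D with T=3, D=7; with digits 1,2,3,5,7,8 already taken and all letters distinct, the only value for U is 4. So U=4.
Step 8. [col 5: W + R ≡ D (mod 10)] column 5 reads W+R+carry(0)=D with W=1, D=7; with digits 1,2,3,4,5,7,8 already taken and all letters distinct, the only value for R is 6, so R=6.
Step 9. [col 6: W + P ≡ C (mod 10)] from column 6 (W=1, P=8, carry-in 0, digits 1,2,3,4,5,6,7,8 already taken and all letters distinct): C must equal 9. So C=9.

Answer: C=9, D=7, G=5, I=2, P=8, R=6, T=3, U=4, W=1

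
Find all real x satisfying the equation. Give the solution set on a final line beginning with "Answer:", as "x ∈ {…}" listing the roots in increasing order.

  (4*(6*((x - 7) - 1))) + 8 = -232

Step 1. [(4*(6*((x - 7) - 1))) + 8 = -232] subtract 8: x sits inside (… + 8), so sub: 4*(6*((x - 7) - 1)) = -240.
Step 2. [4*(6*((x - 7) - 1)) = -240] divide by the outer 4, so div: 6*((x - 7) - 1) = -60.
Step 3. [6*((x - 7) - 1) = -60] 6·(inner) — divide through by 6 ⇒ div: (x - 7) - 1 = -10.
Step 4. [(x - 7) - 1 = -10] peel the -1: add 1 from each side ⇒ sub: x - 7 = -9.
Step 5. [x - 7 = -9] -7 is outermost — add 7 both sides ⇒ sub: x = -2.

Answer: x ∈ {-2}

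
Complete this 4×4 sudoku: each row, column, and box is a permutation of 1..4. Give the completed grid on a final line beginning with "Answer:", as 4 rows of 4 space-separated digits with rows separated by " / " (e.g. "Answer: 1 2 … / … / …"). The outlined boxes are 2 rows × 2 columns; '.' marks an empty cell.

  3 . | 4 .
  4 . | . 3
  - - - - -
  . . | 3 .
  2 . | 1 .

Step 1. [r2c2∈{1,2}] r2c2 is the only open cell in row 2 admitting 1 ⇒ r2c2=1.
Step 2. [r4c4∈{4}] r4c4's peers cover all but 4. So r4c4=4.
Step 3. [r3c4∈{2}] only 2 remains possible at r3c4 ⇒ r3c4=2.
Step 4. [r3c2∈{4}] nothing but 4 survives at r3c2 ⇒ r3c2=4.
Step 5. [r4c2∈{3}] r4c2 has the single candidate 3 ⇒ r4c2=3.
Step 6. [r1c2∈{2}] r1c2's peers cover all but 2, so r1c2=2.
Step 7. [r2c3∈{2}] r2c3 has the single candidate 2 ⇒ r2c3=2.
Step 8. [r1c4∈{1}] only 1 remains possible at r1c4 ⇒ r1c4=1.
Step 9. [r3c1∈{1}] r3c1 has the single candidate 1, so r3c1=1.

Answer: 3 2 4 1 / 4 1 2 3 / 1 4 3 2 / 2 3 1 4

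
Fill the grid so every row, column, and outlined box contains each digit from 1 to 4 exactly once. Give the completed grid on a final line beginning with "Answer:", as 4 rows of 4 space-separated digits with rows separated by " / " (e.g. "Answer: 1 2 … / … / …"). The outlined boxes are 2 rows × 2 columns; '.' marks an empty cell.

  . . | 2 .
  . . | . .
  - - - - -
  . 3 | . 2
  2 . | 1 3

Step 1. [r1c1∈{1,3,4}] row 1 places 3 nowhere but r1c1. So r1c1=3.
Step 2. [r4c2∈{4}] nothing but 4 survives at r4c2 ⇒ r4c2=4.
Step 3. [r1c2∈{1}] r1c2 has the single candidate 1. So r1c2=1.
Step 4. [r2c1∈{4}] r2c1's peers cover all but 4, so r2c1=4.
Step 5. [r3c3∈{4}] r3c3 is down to just 4 ⇒ r3c3=4.
Step 6. [r2c3∈{3}] r2c3 is down to just 3 ⇒ r2c3=3.
Step 7. [r2c4∈{1}] r2c4's peers cover all but 1 ⇒ r2c4=1.
Step 8. [r2c2∈{2}] r2c2 is down to just 2. So r2c2=2.
Step 9. [r1c4∈{4}] only 4 remains possible at r1c4, so r1c4=4.
Step 10. [r3c1∈{1}] r3c1 has the single candidate 1, so r3c1=1.

Answer: 3 1 2 4 / 4 2 3 1 / 1 3 4 2 / 2 4 1 3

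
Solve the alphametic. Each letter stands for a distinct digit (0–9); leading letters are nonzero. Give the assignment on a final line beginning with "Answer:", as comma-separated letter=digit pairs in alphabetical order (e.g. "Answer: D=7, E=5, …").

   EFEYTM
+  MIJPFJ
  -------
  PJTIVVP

Step 1. [col 1: M + J ≡ P (mod 10)] column 1 (M + J ≡ P (mod 10), carry-in 0) doesn't pin P yet; pick P=1 and continue, so P=1.
Step 2. [col 1: M + J ≡ P (mod 10)] several values work for M in column 1 (M + J ≡ P (mod 10), carry-in 0); try M=6 ⇒ M=6.
Step 3. [col 1: M + J ≡ P (mod 10)] in column 1 we have M+J≡P with carry-in 0; given M=6, P=1 and digits 1,6 already taken and all letters distinct, that pins J to 5, so J=5.
Step 4. [col 2: T + F ≡ V (mod 10)] no forcing yet in column 2 (carry-in 1); F=3 is free and consistent — try it. So F=3.
Step 5. [col 2: T + F ≡ V (mod 10)] column 2 (T + F ≡ V (mod 10), carry-in 1) doesn't pin T yet; pick T=8 and continue ⇒ T=8.
Step 6. [col 2: T + F ≡ V (mod 10)] from column 2 (T=8, F=3, carry-in 1, digits 1,3,5,6,8 already taken and all letters distinct): V must equal 2. So V=2.
Step 7. [col 3: Y + P ≡ V (mod 10)] in column 3 we have Y+P≡V with carry-in 1; given P=1, V=2 and digits 1,2,3,5,6,8 already taken and all letters distinct, that pins Y to 0, so Y=0.
Step 8. [col 4: E + J ≡ I (mod 10)] several values work for E in column 4 (E + J ≡ I (mod 10), carry-in 0); try E=9 ⇒ E=9.
Step 9. [col 4: E + J ≡ I (mod 10)] column 4: given E=9, J=5, carry-in 0, and digits 0,1,2,3,5,6,8,9 already taken and all letters distinct, E+J≡I (mod 10) forces I=4, so I=4.

Answer: E=9, F=3, I=4, J=5, M=6, P=1, T=8, V=2, Y=0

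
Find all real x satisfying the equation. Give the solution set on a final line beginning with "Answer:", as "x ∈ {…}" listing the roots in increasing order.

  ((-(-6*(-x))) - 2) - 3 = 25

Step 1. [((-(-6*(-x))) - 2) - 3 = 25] -3 is outermost — add 3 both sides, so sub: (-(-6*(-x))) - 2 = 28.
Step 2. [(-(-6*(-x))) - 2 = 28] peel the -2: add 2 from each side. So sub: -(-6*(-x)) = 30.
Step 3. [-(-6*(-x)) = 30] LHS negated; negate both sides, so neg: -6*(-x) = -30.
Step 4. [-6*(-x) = -30] -6 out front; divide by -6 ⇒ div: -x = 5.
Step 5. [-x = 5] LHS negated; negate both sides. So neg: x = -5.

Answer: x ∈ {-5}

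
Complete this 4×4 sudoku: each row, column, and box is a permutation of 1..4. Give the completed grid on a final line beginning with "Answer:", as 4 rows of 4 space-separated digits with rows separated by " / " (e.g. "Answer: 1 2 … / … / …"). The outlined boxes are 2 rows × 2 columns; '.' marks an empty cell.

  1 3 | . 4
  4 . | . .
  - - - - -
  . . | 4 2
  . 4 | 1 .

Step 1. [r4c4∈{3}] nothing but 3 survives at r4c4, so r4c4=3.
Step 2. [r1c3∈{2}] r1c3's peers cover all but 2 ⇒ r1c3=2.
Step 3. [r2c3∈{3}] r2c3 is down to just 3. So r2c3=3.
Step 4. [r2c4∈{1}] r2c4's peers cover all but 1 ⇒ r2c4=1.
Step 5. [r3c2∈{1}] nothing but 1 survives at r3c2 ⇒ r3c2=1.
Step 6. [r3c1∈{3}] r3c1 has the single candidate 3 ⇒ r3c1=3.
Step 7. [r2c2∈{2}] r2c2 has the single candidate 2. So r2c2=2.
Step 8. [r4c1∈{2}] r4c1 has the single candidate 2. So r4c1=2.

Answer: 1 3 2 4 / 4 2 3 1 / 3 1 4 2 / 2 4 1 3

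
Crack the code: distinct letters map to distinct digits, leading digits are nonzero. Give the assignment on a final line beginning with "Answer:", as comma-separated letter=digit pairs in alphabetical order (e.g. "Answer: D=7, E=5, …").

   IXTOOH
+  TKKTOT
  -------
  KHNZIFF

Step 1. [col 1: H + T ≡ F (mod 10)] no forcing yet in column 1 (carry-in 0); F=6 is free and consistent — try it. So F=6.
Step 2. [col 1: H + T ≡ F (mod 10)] several values work for H in column 1 (H + T ≡ F (mod 10), carry-in 0); try H=2. So H=2.
Step 3. [K] the sum has 7 digits but both addends have 6; that extra leading digit K is the final carry, namely 1, so K=1.
Step 4. [col 1: H + T ≡ F (mod 10)] column 1: given H=2, F=6, carry-in 0, and digits 1,2,6 already taken and all letters distinct, H+T≡F (mod 10) forces T=4. So T=4.
Step 5. [col 2: O + O ≡ F (mod 10)] several values work for O in column 2 (O + O ≡ F (mod 10), carry-in 0); try O=3. So O=3.
Step 6. [col 3: O + T ≡ I (mod 10)] column 3: given O=3, T=4, carry-in 0, and digits 1,2,3,4,6 already taken and all letters distinct, O+T≡I (mod 10) forces I=7. So I=7.
Step 7. [col 4: T + K ≡ Z (mod 10)] from column 4 (T=4, K=1, carry-in 0, digits 1,2,3,4,6,7 already taken and all letters distinct): Z must equal 5. So Z=5.
Step 8. [col 5: X + K ≡ N (mod 10)] several values work for X in column 5 (X + K ≡ N (mod 10), carry-in 0); try X=9, so X=9.
Step 9. [col 5: X + K ≡ N (mod 10)] from column 5 (X=9, K=1, carry-in 0, digits 1,2,3,4,5,6,7,9 already taken and all letters distinct): N must equal 0, so N=0.

Answer: F=6, H=2, I=7, K=1, N=0, O=3, T=4, X=9, Z=5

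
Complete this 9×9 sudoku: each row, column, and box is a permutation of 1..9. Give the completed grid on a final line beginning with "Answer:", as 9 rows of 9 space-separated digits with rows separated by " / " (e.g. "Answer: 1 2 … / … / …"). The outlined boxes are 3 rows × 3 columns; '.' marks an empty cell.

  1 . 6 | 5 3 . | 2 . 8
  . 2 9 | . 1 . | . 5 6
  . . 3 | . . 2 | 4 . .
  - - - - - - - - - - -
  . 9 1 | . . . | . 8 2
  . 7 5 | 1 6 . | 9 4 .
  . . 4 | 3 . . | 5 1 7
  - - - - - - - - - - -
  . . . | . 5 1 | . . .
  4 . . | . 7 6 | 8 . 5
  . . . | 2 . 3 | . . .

Step 1. [r5c1∈{2,3,8}] 2 has one home in row 5: r5c1. So r5c1=2.
Step 2. [r8c4∈{9}] nothing but 9 survives at r8c4 ⇒ r8c4=9.
Step 3. [r4c7∈{3,6}] in box 6, 6 fits only at r4c7 ⇒ r4c7=6.
Step 4. [r5c6∈{8}] r5c6's peers cover all but 8. So r5c6=8.
Step 5. [r9c7∈{1,7}] 1 has one home in col 7: r9c7. So r9c7=1.
Step 6. [r4c5∈{4}] r4c5 has the single candidate 4. So r4c5=4.
Step 7. [r9c5∈{8}] nothing but 8 survives at r9c5 ⇒ r9c5=8.
Step 8. [r9c3∈{7}] only 7 remains possible at r9c3. So r9c3=7.
Step 9. [r3c5∈{9}] nothing but 9 survives at r3c5 ⇒ r3c5=9.
Step 10. [r3c8∈{7}] r3c8 has the single candidate 7. So r3c8=7.
Step 11. [r1c6∈{4,7}] in row 1, 7 fits only at r1c6. So r1c6=7.
Step 12. [r7c3∈{2,8}] r7c3 is the only open cell in col 3 admitting 8, so r7c3=8.
Step 13. [r7c8∈{2,3,6,9}] across row 7, 2 lands solely at r7c8, so r7c8=2.
Step 14. [r9c8∈{6,9}] col 8 places 6 nowhere but r9c8. So r9c8=6.
Step 15. [r8c8∈{3}] r8c8 has the single candidate 3 ⇒ r8c8=3.
Step 16. [r7c2∈{3,6}] col 2 places 3 nowhere but r7c2, so r7c2=3.
Step 17. [r9c2∈{5}] nothing but 5 survives at r9c2. So r9c2=5.
Step 18. [r3c2∈{8}] r3c2's peers cover all but 8 ⇒ r3c2=8.
Step 19. [r9c9∈{4,9}] across row 9, 4 lands solely at r9c9, so r9c9=4.
Step 20. [r7c1∈{6,9}] in row 7, 6 fits only at r7c1. So r7c1=6.
Step 21. [r2c6∈{4}] r2c6's peers cover all but 4, so r2c6=4.
Step 22. [r3c9∈{1}] only 1 remains possible at r3c9. So r3c9=1.
Step 23. [r4c6∈{5}] only 5 remains possible at r4c6. So r4c6=5.
Step 24. [r7c9∈{9}] only 9 remains possible at r7c9. So r7c9=9.
Step 25. [r4c4∈{7}] r4c4's peers cover all but 7 ⇒ r4c4=7.
Step 26. [r6c2∈{6}] r6c2's peers cover all but 6, so r6c2=6.
Step 27. [r3c1∈{5}] nothing but 5 survives at r3c1, so r3c1=5.
Step 28. [r3c4∈{6}] nothing but 6 survives at r3c4. So r3c4=6.
Step 29. [r9c1∈{9}] nothing but 9 survives at r9c1. So r9c1=9.
Step 30. [r2c7∈{3}] nothing but 3 survives at r2c7 ⇒ r2c7=3.
Step 31. [r4c1∈{3}] nothing but 3 survives at r4c1, so r4c1=3.
Step 32. [r2c1∈{7}] only 7 remains possible at r2c1. So r2c1=7.
Step 33. [r1c2∈{4}] nothing but 4 survives at r1c2. So r1c2=4.
Step 34. [r6c5∈{2}] r6c5 has the single candidate 2 ⇒ r6c5=2.
Step 35. [r8c2∈{1}] only 1 remains possible at r8c2 ⇒ r8c2=1.
Step 36. [r2c4∈{8}] r2c4's peers cover all but 8 ⇒ r2c4=8.
Step 37. [r5c9∈{3}] r5c9's peers cover all but 3. So r5c9=3.
Step 38. [r7c4∈{4}] only 4 remains possible at r7c4 ⇒ r7c4=4.
Step 39. [r7c7∈{7}] r7c7 is down to just 7, so r7c7=7.
Step 40. [r6c6∈{9}] r6c6 is down to just 9 ⇒ r6c6=9.
Step 41. [r6c1∈{8}] r6c1's peers cover all but 8 ⇒ r6c1=8.
Step 42. [r1c8∈{9}] nothing but 9 survives at r1c8, so r1c8=9.
Step 43. [r8c3∈{2}] r8c3 is down to just 2 ⇒ r8c3=2.

Answer: 1 4 6 5 3 7 2 9 8 / 7 2 9 8 1 4 3 5 6 / 5 8 3 6 9 2 4 7 1 / 3 9 1 7 4 5 6 8 2 / 2 7 5 1 6 8 9 4 3 / 8 6 4 3 2 9 5 1 7 / 6 3 8 4 5 1 7 2 9 / 4 1 2 9 7 6 8 3 5 / 9 5 7 2 8 3 1 6 4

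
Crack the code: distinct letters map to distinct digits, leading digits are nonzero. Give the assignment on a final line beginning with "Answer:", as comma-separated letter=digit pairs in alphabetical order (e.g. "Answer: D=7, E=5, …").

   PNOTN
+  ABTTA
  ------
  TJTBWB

Step 1. [T] the sum has 6 digits but both addends have 5; that extra leading digit T is the final carry, namely 1 ⇒ T=1.
Step 2. [col 1: N + A ≡ B (mod 10)] B=8 is one option consistent with column 1 (N + A ≡ B (mod 10), carry-in 0) — take it. So B=8.
Step 3. [col 1: N + A ≡ B (mod 10)] no forcing yet in column 1 (carry-in 0); N=3 is free and consistent — try it ⇒ N=3.
Step 4. [col 1: N + A ≡ B (mod 10)] from column 1 (N=3, B=8, carry-in 0, digits 1,3,8 already taken and all letters distinct): A must equal 5 ⇒ A=5.
Step 5. [col 2: T + T ≡ W (mod 10)] in column 2 we have T+T≡W with carry-in 0; given T=1 and digits 1,3,5,8 already taken and all letters distinct, that pins W to 2, so W=2.
Step 6. [col 3: O + T ≡ B (mod 10)] from column 3 (T=1, B=8, carry-in 0, digits 1,2,3,5,8 already taken and all letters distinct): O must equal 7. So O=7.
Step 7. [col 5: P + A ≡ J (mod 10)] J=0 is one option consistent with column 5 (P + A ≡ J (mod 10), carry-in 1) — take it, so J=0.
Step 8. [col 5: P + A ≡ J (mod 10)] from column 5 (A=5, J=0, carry-in 1, digits 0,1,2,3,5,7,8 already taken and all letters distinct): P must equal 4. So P=4.

Answer: A=5, B=8, J=0, N=3, O=7, P=4, T=1, W=2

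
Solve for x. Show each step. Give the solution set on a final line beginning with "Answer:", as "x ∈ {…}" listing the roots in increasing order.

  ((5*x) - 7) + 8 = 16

Step 1. [((5*x) - 7) + 8 = 16] peel the +8: subtract 8 from each side ⇒ sub: (5*x) - 7 = 8.
Step 2. [(5*x) - 7 = 8] add 7: x sits inside (… - 7), so sub: 5*x = 15.
Step 3. [5*x = 15] 5 out front; divide by 5, so div: x = 3.

Answer: x ∈ {3}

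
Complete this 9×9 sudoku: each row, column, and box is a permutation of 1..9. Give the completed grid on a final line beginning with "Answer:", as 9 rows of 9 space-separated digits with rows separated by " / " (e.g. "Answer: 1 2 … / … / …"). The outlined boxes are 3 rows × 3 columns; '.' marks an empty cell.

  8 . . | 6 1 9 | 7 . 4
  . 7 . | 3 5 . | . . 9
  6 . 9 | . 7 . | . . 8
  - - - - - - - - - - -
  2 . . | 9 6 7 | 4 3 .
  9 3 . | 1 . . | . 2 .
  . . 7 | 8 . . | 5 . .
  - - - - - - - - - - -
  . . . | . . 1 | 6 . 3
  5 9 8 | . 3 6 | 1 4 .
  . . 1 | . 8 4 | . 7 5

Step 1. [r9c4∈{2}] r9c4's peers cover all but 2, so r9c4=2.
Step 2. [r3c6∈{2}] nothing but 2 survives at r3c6. So r3c6=2.
Step 3. [r5c3∈{4,5,6}] in col 3, 6 fits only at r5c3, so r5c3=6.
Step 4. [r6c8∈{1,6,9}] row 6 places 9 nowhere but r6c8, so r6c8=9.
Step 5. [r1c8∈{5}] only 5 remains possible at r1c8 ⇒ r1c8=5.
Step 6. [r1c2∈{2}] r1c2 has the single candidate 2 ⇒ r1c2=2.
Step 7. [r7c2∈{4}] nothing but 4 survives at r7c2 ⇒ r7c2=4.
Step 8. [r6c2∈{1}] r6c2 has the single candidate 1, so r6c2=1.
Step 9. [r6c1∈{4}] r6c1 is down to just 4 ⇒ r6c1=4.
Step 10. [r2c8∈{1,6}] across row 2, 6 lands solely at r2c8. So r2c8=6.
Step 11. [r4c2∈{5,8}] 8 has one home in row 4: r4c2, so r4c2=8.
Step 12. [r7c1∈{7}] only 7 remains possible at r7c1. So r7c1=7.
Step 13. [r5c7∈{8}] r5c7 is down to just 8, so r5c7=8.
Step 14. [r3c7∈{3}] r3c7 has the single candidate 3 ⇒ r3c7=3.
Step 15. [r6c6∈{3}] only 3 remains possible at r6c6, so r6c6=3.
Step 16. [r5c5∈{4}] r5c5's peers cover all but 4 ⇒ r5c5=4.
Step 17. [r3c2∈{5}] nothing but 5 survives at r3c2 ⇒ r3c2=5.
Step 18. [r1c3∈{3}] only 3 remains possible at r1c3. So r1c3=3.
Step 19. [r3c4∈{4}] only 4 remains possible at r3c4 ⇒ r3c4=4.
Step 20. [r7c3∈{2}] nothing but 2 survives at r7c3 ⇒ r7c3=2.
Step 21. [r8c9∈{2}] nothing but 2 survives at r8c9. So r8c9=2.
Step 22. [r9c7∈{9}] r9c7's peers cover all but 9. So r9c7=9.
Step 23. [r6c5∈{2}] r6c5 is down to just 2 ⇒ r6c5=2.
Step 24. [r2c1∈{1}] only 1 remains possible at r2c1 ⇒ r2c1=1.
Step 25. [r6c9∈{6}] only 6 remains possible at r6c9 ⇒ r6c9=6.
Step 26. [r5c9∈{7}] r5c9 has the single candidate 7. So r5c9=7.
Step 27. [r7c8∈{8}] r7c8 is down to just 8. So r7c8=8.
Step 28. [r8c4∈{7}] nothing but 7 survives at r8c4 ⇒ r8c4=7.
Step 29. [r7c4∈{5}] nothing but 5 survives at r7c4 ⇒ r7c4=5.
Step 30. [r9c1∈{3}] r9c1 has the single candidate 3, so r9c1=3.
Step 31. [r9c2∈{6}] r9c2 has the single candidate 6. So r9c2=6.
Step 32. [r5c6∈{5}] nothing but 5 survives at r5c6. So r5c6=5.
Step 33. [r2c3∈{4}] r2c3's peers cover all but 4. So r2c3=4.
Step 34. [r2c7∈{2}] r2c7 has the single candidate 2. So r2c7=2.
Step 35. [r4c3∈{5}] r4c3 is down to just 5 ⇒ r4c3=5.
Step 36. [r2c6∈{8}] r2c6 has the single candidate 8. So r2c6=8.
Step 37. [r4c9∈{1}] r4c9's peers cover all but 1 ⇒ r4c9=1.
Step 38. [r3c8∈{1}] r3c8's peers cover all but 1 ⇒ r3c8=1.
Step 39. [r7c5∈{9}] nothing but 9 survives at r7c5. So r7c5=9.

Answer: 8 2 3 6 1 9 7 5 4 / 1 7 4 3 5 8 2 6 9 / 6 5 9 4 7 2 3 1 8 / 2 8 5 9 6 7 4 3 1 / 9 3 6 1 4 5 8 2 7 / 4 1 7 8 2 3 5 9 6 / 7 4 2 5 9 1 6 8 3 / 5 9 8 7 3 6 1 4 2 / 3 6 1 2 8 4 9 7 5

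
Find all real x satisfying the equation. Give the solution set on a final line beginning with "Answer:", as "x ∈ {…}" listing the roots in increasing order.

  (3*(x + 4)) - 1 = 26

Step 1. [(3*(x + 4)) - 1 = 26] -1 is outermost — add 1 both sides ⇒ sub: 3*(x + 4) = 27.
Step 2. [3*(x + 4) = 27] leading coefficient 3: divide by 3, so div: x + 4 = 9.
Step 3. [x + 4 = 9] the outer +4 inverts by subtracting 4 ⇒ sub: x = 5.

Answer: x ∈ {5}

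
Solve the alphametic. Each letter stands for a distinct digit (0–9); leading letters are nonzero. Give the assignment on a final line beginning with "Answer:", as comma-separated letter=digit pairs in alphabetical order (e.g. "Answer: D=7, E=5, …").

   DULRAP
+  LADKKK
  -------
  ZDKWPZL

Step 1. [col 1: P + K ≡ L (mod 10)] column 1 (P + K ≡ L (mod 10), carry-in 0) doesn't pin P yet; pick P=5 and continue ⇒ P=5.
Step 2. [Z] adding two 6-digit numbers gives at most 6+1 digits, and here it does — Z is that final carry and must be 1 ⇒ Z=1.
Step 3. [col 1: P + K ≡ L (mod 10)] L=9 is one option consistent with column 1 (P + K ≡ L (mod 10), carry-in 0) — take it ⇒ L=9.
Step 4. [col 1: P + K ≡ L (mod 10)] from column 1 (P=5, L=9, carry-in 0, digits 1,5,9 already taken and all letters distinct): K must equal 4. So K=4.
Step 5. [col 2: A + K ≡ Z (mod 10)] column 2 reads A+K+carry(0)=Z with K=4, Z=1; with digits 1,4,5,9 already taken and all letters distinct, the only value for A is 7. So A=7.
Step 6. [col 3: R + K ≡ P (mod 10)] from column 3 (K=4, P=5, carry-in 1, digits 1,4,5,7,9 already taken and all letters distinct): R must equal 0 ⇒ R=0.
Step 7. [col 4: L + D ≡ W (mod 10)] in column 4 we have L+D≡W with carry-in 0; given L=9 and digits 0,1,4,5,7,9 already taken and all letters distinct, that pins W to 2, so W=2.
Step 8. [col 4: L + D ≡ W (mod 10)] column 4 reads L+D+carry(0)=W with L=9, W=2; with digits 0,1,2,4,5,7,9 already taken and all letters distinct, the only value for D is 3, so D=3.
Step 9. [col 5: U + A ≡ K (mod 10)] column 5 reads U+A+carry(1)=K with A=7, K=4; with digits 0,1,2,3,4,5,7,9 already taken and all letters distinct, the only value for U is 6. So U=6.

Answer: A=7, D=3, K=4, L=9, P=5, R=0, U=6, W=2, Z=1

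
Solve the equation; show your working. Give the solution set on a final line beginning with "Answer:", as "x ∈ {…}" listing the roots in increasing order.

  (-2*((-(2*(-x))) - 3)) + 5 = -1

Step 1. [(-2*((-(2*(-x))) - 3)) + 5 = -1] subtract 5: x sits inside (… + 5) ⇒ sub: -2*((-(2*(-x))) - 3) = -6.
Step 2. [-2*((-(2*(-x))) - 3) = -6] divide by the outer -2, so div: (-(2*(-x))) - 3 = 3.
Step 3. [(-(2*(-x))) - 3 = 3] the outer -3 inverts by adding 3. So sub: -(2*(-x)) = 6.
Step 4. [-(2*(-x)) = 6] LHS negated; negate both sides, so neg: 2*(-x) = -6.
Step 5. [2*(-x) = -6] 2 out front; divide by 2 ⇒ div: -x = -3.
Step 6. [-x = -3] leading − — multiply by −1, so neg: x = 3.

Answer: x ∈ {3}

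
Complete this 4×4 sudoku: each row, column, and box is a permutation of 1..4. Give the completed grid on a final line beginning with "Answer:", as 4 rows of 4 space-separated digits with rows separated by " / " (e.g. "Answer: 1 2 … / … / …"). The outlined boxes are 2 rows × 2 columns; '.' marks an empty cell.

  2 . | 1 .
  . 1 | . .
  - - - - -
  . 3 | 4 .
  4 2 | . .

Step 1. [r1c4∈{3,4}] in row 1, 3 fits only at r1c4 ⇒ r1c4=3.
Step 2. [r3c4∈{1,2}] row 3 places 2 nowhere but r3c4, so r3c4=2.
Step 3. [r2c1∈{3}] nothing but 3 survives at r2c1. So r2c1=3.
Step 4. [r1c2∈{4}] nothing but 4 survives at r1c2. So r1c2=4.
Step 5. [r2c3∈{2}] nothing but 2 survives at r2c3, so r2c3=2.
Step 6. [r4c3∈{3}] nothing but 3 survives at r4c3. So r4c3=3.
Step 7. [r3c1∈{1}] nothing but 1 survives at r3c1. So r3c1=1.
Step 8. [r4c4∈{1}] only 1 remains possible at r4c4. So r4c4=1.
Step 9. [r2c4∈{4}] only 4 remains possible at r2c4. So r2c4=4.

Answer: 2 4 1 3 / 3 1 2 4 / 1 3 4 2 / 4 2 3 1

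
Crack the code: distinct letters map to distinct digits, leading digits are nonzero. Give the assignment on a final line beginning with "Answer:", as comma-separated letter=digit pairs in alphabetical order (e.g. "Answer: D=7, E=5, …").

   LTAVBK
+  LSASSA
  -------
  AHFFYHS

Step 1. [col 1: K + A ≡ S (mod 10)] several values work for K in column 1 (K + A ≡ S (mod 10), carry-in 0); try K=7. So K=7.
Step 2. [col 1: K + A ≡ S (mod 10)] S=8 is one option consistent with column 1 (K + A ≡ S (mod 10), carry-in 0) — take it, so S=8.
Step 3. [col 1: K + A ≡ S (mod 10)] column 1 reads K+A+carry(0)=S with K=7, S=8; with digits 7,8 already taken and all letters distinct, the only value for A is 1, so A=1.
Step 4. [col 2: B + S ≡ H (mod 10)] several values work for B in column 2 (B + S ≡ H (mod 10), carry-in 0); try B=5 ⇒ B=5.
Step 5. [col 2: B + S ≡ H (mod 10)] column 2 reads B+S+carry(0)=H with B=5, S=8; with digits 1,5,7,8 already taken and all letters distinct, the only value for H is 3, so H=3.
Step 6. [col 3: V + S ≡ Y (mod 10)] column 3 reads V+S+carry(1)=Y with S=8; with digits 1,3,5,7,8 already taken and all letters distinct, the only value for V is 0. So V=0.
Step 7. [col 3: V + S ≡ Y (mod 10)] in column 3 we have V+S≡Y with carry-in 1; given V=0, S=8 and digits 0,1,3,5,7,8 already taken and all letters distinct, that pins Y to 9 ⇒ Y=9.
Step 8. [col 4: A + A ≡ F (mod 10)] in column 4 we have A+A≡F with carry-in 0; given A=1 and digits 0,1,3,5,7,8,9 already taken and all letters distinct, that pins F to 2 ⇒ F=2.
Step 9. [col 5: T + S ≡ F (mod 10)] from column 5 (S=8, F=2, carry-in 0, digits 0,1,2,3,5,7,8,9 already taken and all letters distinct): T must equal 4. So T=4.
Step 10. [col 6: L + L ≡ H (mod 10)] column 6 reads L+L+carry(1)=H with H=3; with digits 0,1,2,3,4,5,7,8,9 already taken and all letters distinct, the only value for L is 6 ⇒ L=6.

Answer: A=1, B=5, F=2, H=3, K=7, L=6, S=8, T=4, V=0, Y=9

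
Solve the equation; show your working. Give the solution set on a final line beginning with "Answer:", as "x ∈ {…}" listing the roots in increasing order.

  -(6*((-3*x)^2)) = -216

Step 1. [-(6*((-3*x)^2)) = -216] LHS negated; negate both sides ⇒ neg: 6*((-3*x)^2) = 216.
Step 2. [6*((-3*x)^2) = 216] LHS = 6·(…); ÷6 both sides. So div: (-3*x)^2 = 36.
Step 3. [(-3*x)^2 = 36] LHS squared, RHS 36 ≥ 0: apply √ (±). So sqrt: -3*x = 6 or -6.
Step 4. [-3*x = 6 or -6] -3·(inner) — divide through by -3. So div: x = -2 or 2.

Answer: x ∈ {-2, 2}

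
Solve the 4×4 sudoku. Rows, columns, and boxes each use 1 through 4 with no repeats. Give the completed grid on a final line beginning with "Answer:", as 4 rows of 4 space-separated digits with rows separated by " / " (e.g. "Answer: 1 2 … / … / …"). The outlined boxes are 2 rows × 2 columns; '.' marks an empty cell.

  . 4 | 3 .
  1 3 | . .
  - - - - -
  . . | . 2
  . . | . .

Step 1. [r4c4∈{1,3,4}] r4c4 is the only open cell in col 4 admitting 3 ⇒ r4c4=3.
Step 2. [r3c2∈{1}] only 1 remains possible at r3c2. So r3c2=1.
Step 3. [r3c3∈{4}] r3c3's peers cover all but 4, so r3c3=4.
Step 4. [r4c1∈{2,4}] 4 has one home in row 4: r4c1 ⇒ r4c1=4.
Step 5. [r1c1∈{2}] r1c1's peers cover all but 2, so r1c1=2.
Step 6. [r3c1∈{3}] nothing but 3 survives at r3c1. So r3c1=3.
Step 7. [r1c4∈{1}] only 1 remains possible at r1c4 ⇒ r1c4=1.
Step 8. [r2c3∈{2}] r2c3 has the single candidate 2 ⇒ r2c3=2.
Step 9. [r2c4∈{4}] r2c4 has the single candidate 4 ⇒ r2c4=4.
Step 10. [r4c2∈{2}] only 2 remains possible at r4c2, so r4c2=2.
Step 11. [r4c3∈{1}] r4c3 is down to just 1, so r4c3=1.

Answer: 2 4 3 1 / 1 3 2 4 / 3 1 4 2 / 4 2 1 3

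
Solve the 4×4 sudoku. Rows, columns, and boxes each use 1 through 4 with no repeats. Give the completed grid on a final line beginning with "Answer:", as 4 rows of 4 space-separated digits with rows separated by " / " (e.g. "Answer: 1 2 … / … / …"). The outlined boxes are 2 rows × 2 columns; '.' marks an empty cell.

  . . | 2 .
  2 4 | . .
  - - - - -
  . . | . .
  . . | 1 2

Step 1. [r4c2∈{3}] r4c2 has the single candidate 3 ⇒ r4c2=3.
Step 2. [r1c4∈{1,3,4}] r1c4 is the only open cell in row 1 admitting 4, so r1c4=4.
Step 3. [r1c2∈{1}] r1c2 is down to just 1 ⇒ r1c2=1.
Step 4. [r3c4∈{3}] nothing but 3 survives at r3c4, so r3c4=3.
Step 5. [r3c3∈{4}] r3c3's peers cover all but 4, so r3c3=4.
Step 6. [r2c4∈{1}] r2c4 has the single candidate 1, so r2c4=1.
Step 7. [r4c1∈{4}] nothing but 4 survives at r4c1. So r4c1=4.
Step 8. [r3c2∈{2}] r3c2 has the single candidate 2 ⇒ r3c2=2.
Step 9. [r2c3∈{3}] only 3 remains possible at r2c3 ⇒ r2c3=3.
Step 10. [r3c1∈{1}] nothing but 1 survives at r3c1. So r3c1=1.
Step 11. [r1c1∈{3}] r1c1's peers cover all but 3. So r1c1=3.

Answer: 3 1 2 4 / 2 4 3 1 / 1 2 4 3 / 4 3 1 2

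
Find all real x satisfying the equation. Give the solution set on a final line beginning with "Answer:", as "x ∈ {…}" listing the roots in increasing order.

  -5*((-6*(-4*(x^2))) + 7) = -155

Step 1. [-5*((-6*(-4*(x^2))) + 7) = -155] LHS = -5·(…); ÷-5 both sides, so div: (-6*(-4*(x^2))) + 7 = 31.
Step 2. [(-6*(-4*(x^2))) + 7 = 31] subtract 7: x sits inside (… + 7). So sub: -6*(-4*(x^2)) = 24.
Step 3. [-6*(-4*(x^2)) = 24] -6·(inner) — divide through by -6. So div: -4*(x^2) = -4.
Step 4. [-4*(x^2) = -4] LHS = -4·(…); ÷-4 both sides, so div: x^2 = 1.
Step 5. [x^2 = 1] √ both sides: 1 ≥ 0 gives two branches. So sqrt: x = 1 or -1.

Answer: x ∈ {-1, 1}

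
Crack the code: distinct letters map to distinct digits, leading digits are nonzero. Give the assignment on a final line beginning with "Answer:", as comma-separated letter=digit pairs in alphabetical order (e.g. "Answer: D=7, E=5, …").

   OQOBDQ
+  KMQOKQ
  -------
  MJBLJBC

Step 1. [col 1: Q + Q ≡ C (mod 10)] column 1 (Q + Q ≡ C (mod 10), carry-in 0) doesn't pin C yet; pick C=8 and continue. So C=8.
Step 2. [M] M is the leading digit of a 7-digit sum of two 6-digit numbers; the final carry is exactly 1. So M=1.
Step 3. [col 1: Q + Q ≡ C (mod 10)] Q=4 is one option consistent with column 1 (Q + Q ≡ C (mod 10), carry-in 0) — take it, so Q=4.
Step 4. [col 2: D + K ≡ B (mod 10)] several values work for D in column 2 (D + K ≡ B (mod 10), carry-in 0); try D=9 ⇒ D=9.
Step 5. [col 2: D + K ≡ B (mod 10)] B=6 is one option consistent with column 2 (D + K ≡ B (mod 10), carry-in 0) — take it. So B=6.
Step 6. [col 2: D + K ≡ B (mod 10)] from column 2 (D=9, B=6, carry-in 0, digits 1,4,6,8,9 already taken and all letters distinct): K must equal 7 ⇒ K=7.
Step 7. [col 3: B + O ≡ J (mod 10)] no forcing yet in column 3 (carry-in 1); O=5 is free and consistent — try it, so O=5.
Step 8. [col 3: B + O ≡ J (mod 10)] in column 3 we have B+O≡J with carry-in 1; given B=6, O=5 and digits 1,4,5,6,7,8,9 already taken and all letters distinct, that pins J to 2. So J=2.
Step 9. [col 4: O + Q ≡ L (mod 10)] in column 4 we have O+Q≡L with carry-in 1; given O=5, Q=4 and digits 1,2,4,5,6,7,8,9 already taken and all letters distinct, that pins L to 0 ⇒ L=0.

Answer: B=6, C=8, D=9, J=2, K=7, L=0, M=1, O=5, Q=4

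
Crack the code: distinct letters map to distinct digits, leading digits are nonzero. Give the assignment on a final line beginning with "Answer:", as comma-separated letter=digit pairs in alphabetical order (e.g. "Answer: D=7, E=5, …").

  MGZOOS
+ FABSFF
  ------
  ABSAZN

Step 1. [col 1: S + F ≡ N (mod 10)] no forcing yet in column 1 (carry-in 0); F=2 is free and consistent — try it ⇒ F=2.
Step 2. [col 1: S + F ≡ N (mod 10)] several values work for S in column 1 (S + F ≡ N (mod 10), carry-in 0); try S=7. So S=7.
Step 3. [col 1: S + F ≡ N (mod 10)] column 1: given S=7, F=2, carry-in 0, and digits 2,7 already taken and all letters distinct, S+F≡N (mod 10) forces N=9 ⇒ N=9.
Step 4. [col 2: O + F ≡ Z (mod 10)] several values work for Z in column 2 (O + F ≡ Z (mod 10), carry-in 0); try Z=3, so Z=3.
Step 5. [col 2: O + F ≡ Z (mod 10)] column 2: given F=2, Z=3, carry-in 0, and digits 2,3,7,9 already taken and all letters distinct, O+F≡Z (mod 10) forces O=1. So O=1.
Step 6. [col 3: O + S ≡ A (mod 10)] column 3: given O=1, S=7, carry-in 0, and digits 1,2,3,7,9 already taken and all letters distinct, O+S≡A (mod 10) forces A=8 ⇒ A=8.
Step 7. [col 4: Z + B ≡ S (mod 10)] column 4 reads Z+B+carry(0)=S with Z=3, S=7; with digits 1,2,3,7,8,9 already taken and all letters distinct, the only value for B is 4, so B=4.
Step 8. [col 5: G + A ≡ B (mod 10)] column 5 reads G+A+carry(0)=B with A=8, B=4; with digits 1,2,3,4,7,8,9 already taken and all letters distinct, the only value for G is 6. So G=6.
Step 9. [col 6: M + F ≡ A (mod 10)] column 6: given F=2, A=8, carry-in 1, and digits 1,2,3,4,6,7,8,9 already taken and all letters distinct, M+F≡A (mod 10) forces M=5, so M=5.

Answer: A=8, B=4, F=2, G=6, M=5, N=9, O=1, S=7, Z=3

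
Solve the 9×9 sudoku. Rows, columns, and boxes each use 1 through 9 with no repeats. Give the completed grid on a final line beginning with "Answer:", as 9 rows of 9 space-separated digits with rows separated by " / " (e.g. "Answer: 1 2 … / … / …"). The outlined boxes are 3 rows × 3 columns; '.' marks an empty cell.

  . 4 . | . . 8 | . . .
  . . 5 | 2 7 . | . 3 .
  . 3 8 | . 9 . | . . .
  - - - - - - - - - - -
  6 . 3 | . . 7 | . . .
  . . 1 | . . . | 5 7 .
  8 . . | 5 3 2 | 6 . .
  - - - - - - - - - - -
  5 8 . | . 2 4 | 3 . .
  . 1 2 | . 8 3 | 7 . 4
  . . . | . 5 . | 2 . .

Step 1. [r8c1∈{9}] r8c1 is down to just 9, so r8c1=9.
Step 2. [r8c4∈{6}] r8c4's peers cover all but 6 ⇒ r8c4=6.
Step 3. [r2c7∈{1,4,8,9}] in row 2, 4 fits only at r2c7. So r2c7=4.
Step 4. [r3c7∈{1}] r3c7 has the single candidate 1 ⇒ r3c7=1.
Step 5. [r1c7∈{9}] r1c7's peers cover all but 9, so r1c7=9.
Step 6. [r6c3∈{4,7,9}] r6c3 is the only open cell in col 3 admitting 9. So r6c3=9.
Step 7. [r6c9∈{1}] only 1 remains possible at r6c9 ⇒ r6c9=1.
Step 8. [r4c7∈{8}] r4c7 is down to just 8 ⇒ r4c7=8.
Step 9. [r9c8∈{1,6,8,9}] 8 has one home in col 8: r9c8 ⇒ r9c8=8.
Step 10. [r5c1∈{2,4}] r5c1 is the only open cell in box 4 admitting 4 ⇒ r5c1=4.
Step 11. [r3c6∈{5,6}] in col 6, 5 fits only at r3c6. So r3c6=5.
Step 12. [r1c9∈{2,5,6,7}] in col 9, 5 fits only at r1c9 ⇒ r1c9=5.
Step 13. [r3c9∈{2,6,7}] 7 has one home in col 9: r3c9. So r3c9=7.
Step 14. [r3c8∈{2,6}] across row 3, 6 lands solely at r3c8 ⇒ r3c8=6.
Step 15. [r4c5∈{1,4}] 4 has one home in col 5: r4c5. So r4c5=4.
Step 16. [r4c4∈{1,9}] 1 has one home in row 4: r4c4 ⇒ r4c4=1.
Step 17. [r1c5∈{1,6}] in col 5, 1 fits only at r1c5 ⇒ r1c5=1.
Step 18. [r1c3∈{6,7}] in row 1, 6 fits only at r1c3. So r1c3=6.
Step 19. [r7c3∈{7}] only 7 remains possible at r7c3 ⇒ r7c3=7.
Step 20. [r7c4∈{9}] nothing but 9 survives at r7c4 ⇒ r7c4=9.
Step 21. [r9c9∈{6,9}] r9c9 is the only open cell in row 9 admitting 9 ⇒ r9c9=9.
Step 22. [r4c9∈{2}] only 2 remains possible at r4c9 ⇒ r4c9=2.
Step 23. [r3c1∈{2}] r3c1's peers cover all but 2. So r3c1=2.
Step 24. [r5c6∈{6,9}] in row 5, 9 fits only at r5c6. So r5c6=9.
Step 25. [r7c8∈{1}] only 1 remains possible at r7c8. So r7c8=1.
Step 26. [r1c4∈{3}] r1c4's peers cover all but 3 ⇒ r1c4=3.
Step 27. [r9c1∈{3}] r9c1 has the single candidate 3, so r9c1=3.
Step 28. [r2c2∈{9}] r2c2 is down to just 9 ⇒ r2c2=9.
Step 29. [r3c4∈{4}] only 4 remains possible at r3c4, so r3c4=4.
Step 30. [r5c2∈{2}] r5c2's peers cover all but 2. So r5c2=2.
Step 31. [r8c8∈{5}] r8c8 is down to just 5 ⇒ r8c8=5.
Step 32. [r6c8∈{4}] nothing but 4 survives at r6c8 ⇒ r6c8=4.
Step 33. [r4c8∈{9}] r4c8 has the single candidate 9 ⇒ r4c8=9.
Step 34. [r9c2∈{6}] only 6 remains possible at r9c2 ⇒ r9c2=6.
Step 35. [r9c6∈{1}] r9c6 is down to just 1. So r9c6=1.
Step 36. [r2c1∈{1}] nothing but 1 survives at r2c1 ⇒ r2c1=1.
Step 37. [r4c2∈{5}] r4c2's peers cover all but 5 ⇒ r4c2=5.
Step 38. [r1c1∈{7}] only 7 remains possible at r1c1 ⇒ r1c1=7.
Step 39. [r5c9∈{3}] only 3 remains possible at r5c9, so r5c9=3.
Step 40. [r6c2∈{7}] nothing but 7 survives at r6c2. So r6c2=7.
Step 41. [r2c9∈{8}] only 8 remains possible at r2c9 ⇒ r2c9=8.
Step 42. [r9c3∈{4}] nothing but 4 survives at r9c3. So r9c3=4.
Step 43. [r9c4∈{7}] nothing but 7 survives at r9c4 ⇒ r9c4=7.
Step 44. [r5c4∈{8}] only 8 remains possible at r5c4, so r5c4=8.
Step 45. [r2c6∈{6}] r2c6's peers cover all but 6, so r2c6=6.
Step 46. [r1c8∈{2}] r1c8 has the single candidate 2. So r1c8=2.
Step 47. [r7c9∈{6}] only 6 remains possible at r7c9, so r7c9=6.
Step 48. [r5c5∈{6}] r5c5 is down to just 6, so r5c5=6.

Answer: 7 4 6 3 1 8 9 2 5 / 1 9 5 2 7 6 4 3 8 / 2 3 8 4 9 5 1 6 7 / 6 5 3 1 4 7 8 9 2 / 4 2 1 8 6 9 5 7 3 / 8 7 9 5 3 2 6 4 1 / 5 8 7 9 2 4 3 1 6 / 9 1 2 6 8 3 7 5 4 / 3 6 4 7 5 1 2 8 9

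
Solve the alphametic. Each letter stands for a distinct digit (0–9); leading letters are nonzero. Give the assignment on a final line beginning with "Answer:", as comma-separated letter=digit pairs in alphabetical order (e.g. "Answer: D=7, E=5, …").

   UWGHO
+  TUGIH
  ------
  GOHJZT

Step 1. [G] the sum has 6 digits but both addends have 5; that extra leading digit G is the final carry, namely 1, so G=1.
Step 2. [col 1: O + H ≡ T (mod 10)] column 1 (O + H ≡ T (mod 10), carry-in 0) doesn't pin O yet; pick O=4 and continue, so O=4.
Step 3. [col 1: O + H ≡ T (mod 10)] no forcing yet in column 1 (carry-in 0); T=6 is free and consistent — try it, so T=6.
Step 4. [col 1: O + H ≡ T (mod 10)] in column 1 we have O+H≡T with carry-in 0; given O=4, T=6 and digits 1,4,6 already taken and all letters distinct, that pins H to 2, so H=2.
Step 5. [col 2: H + I ≡ Z (mod 10)] several values work for I in column 2 (H + I ≡ Z (mod 10), carry-in 0); try I=8, so I=8.
Step 6. [col 2: H + I ≡ Z (mod 10)] in column 2 we have H+I≡Z with carry-in 0; given H=2, I=8 and digits 1,2,4,6,8 already taken and all letters distinct, that pins Z to 0, so Z=0.
Step 7. [col 3: G + G ≡ J (mod 10)] from column 3 (G=1, carry-in 1, digits 0,1,2,4,6,8 already taken and all letters distinct): J must equal 3, so J=3.
Step 8. [col 4: W + U ≡ H (mod 10)] several values work for W in column 4 (W + U ≡ H (mod 10), carry-in 0); try W=5. So W=5.
Step 9. [col 4: W + U ≡ H (mod 10)] column 4: given W=5, H=2, carry-in 0, and digits 0,1,2,3,4,5,6,8 already taken and all letters distinct, W+U≡H (mod 10) forces U=7 ⇒ U=7.

Answer: G=1, H=2, I=8, J=3, O=4, T=6, U=7, W=5, Z=0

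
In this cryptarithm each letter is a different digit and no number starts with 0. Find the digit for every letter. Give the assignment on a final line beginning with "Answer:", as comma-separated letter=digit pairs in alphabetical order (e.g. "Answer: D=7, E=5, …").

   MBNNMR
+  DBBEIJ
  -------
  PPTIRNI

Step 1. [P] the sum has 7 digits but both addends have 6; that extra leading digit P is the final carry, namely 1. So P=1.
Step 2. [col 1: R + J ≡ I (mod 10)] J=7 is one option consistent with column 1 (R + J ≡ I (mod 10), carry-in 0) — take it ⇒ J=7.
Step 3. [col 1: R + J ≡ I (mod 10)] R=2 is one option consistent with column 1 (R + J ≡ I (mod 10), carry-in 0) — take it. So R=2.
Step 4. [col 1: R + J ≡ I (mod 10)] column 1: given R=2, J=7, carry-in 0, and digits 1,2,7 already taken and all letters distinct, R+J≡I (mod 10) forces I=9, so I=9.
Step 5. [col 2: M + I ≡ N (mod 10)] N=3 is one option consistent with column 2 (M + I ≡ N (mod 10), carry-in 0) — take it ⇒ N=3.
Step 6. [col 2: M + I ≡ N (mod 10)] in column 2 we have M+I≡N with carry-in 0; given I=9, N=3 and digits 1,2,3,7,9 already taken and all letters distinct, that pins M to 4. So M=4.
Step 7. [col 3: N + E ≡ R (mod 10)] in column 3 we have N+E≡R with carry-in 1; given N=3, R=2 and digits 1,2,3,4,7,9 already taken and all letters distinct, that pins E to 8 ⇒ E=8.
Step 8. [col 4: N + B ≡ I (mod 10)] column 4 reads N+B+carry(1)=I with N=3, I=9; with digits 1,2,3,4,7,8,9 already taken and all letters distinct, the only value for B is 5 ⇒ B=5.
Step 9. [col 5: B + B ≡ T (mod 10)] column 5: given B=5, carry-in 0, and digits 1,2,3,4,5,7,8,9 already taken and all letters distinct, B+B≡T (mod 10) forces T=0 ⇒ T=0.
Step 10. [col 6: M + D ≡ P (mod 10)] from column 6 (M=4, P=1, carry-in 1, digits 0,1,2,3,4,5,7,8,9 already taken and all letters distinct): D must equal 6. So D=6.

Answer: B=5, D=6, E=8, I=9, J=7, M=4, N=3, P=1, R=2, T=0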